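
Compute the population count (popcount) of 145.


0b10010001 has 3 set bits

3


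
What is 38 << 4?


0b100110 << 4 = 0b1001100000 = 608

608


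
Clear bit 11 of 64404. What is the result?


64404 & ~(1 << 11) = 62356

62356


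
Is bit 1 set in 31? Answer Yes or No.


0b11111, bit 1 = 1. Yes

Yes


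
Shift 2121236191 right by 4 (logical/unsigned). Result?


0b1111110011011110111111011011111 >> 4 = 0b111111001101111011111101101 = 132577261

132577261


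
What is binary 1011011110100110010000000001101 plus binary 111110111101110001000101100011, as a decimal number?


1011011110100110010000000001101 + 111110111101110001000101100011 = 10011010110010100011000101110000 = 2596942192

2596942192


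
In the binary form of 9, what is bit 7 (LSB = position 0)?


0b1001, position 7 = 0

0


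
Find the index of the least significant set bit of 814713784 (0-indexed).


0b110000100011111000101110111000. Lowest set bit at position 3

3


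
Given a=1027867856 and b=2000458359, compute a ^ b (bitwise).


1027867856 ^ 2000458359 = 1249416871

1249416871


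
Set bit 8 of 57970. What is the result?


57970 | (1 << 8) = 57970 | 256 = 58226

58226


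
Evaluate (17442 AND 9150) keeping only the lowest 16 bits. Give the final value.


Step 1: 17442 & 9150 = 34
Step 2: 34 & 65535 = 34

34


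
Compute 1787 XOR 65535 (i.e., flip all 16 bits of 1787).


1787 ^ 65535 = 63748

63748


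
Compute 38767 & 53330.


0b1001011101101111 & 0b1101000001010010 = 0b1001000001000010 = 36930

36930


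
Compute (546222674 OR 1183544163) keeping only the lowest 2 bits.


Step 1: 546222674 | 1183544163 = 1720710003
Step 2: 1720710003 & 3 = 3

3


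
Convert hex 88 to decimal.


88 hex = 136 decimal

136


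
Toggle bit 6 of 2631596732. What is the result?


2631596732 ^ (1 << 6) = 2631596732 ^ 64 = 2631596796

2631596796


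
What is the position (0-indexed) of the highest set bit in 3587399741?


0b11010101110100110110000000111101. Highest set bit at position 31

31


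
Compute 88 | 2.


0b1011000 | 0b10 = 0b1011010 = 90

90


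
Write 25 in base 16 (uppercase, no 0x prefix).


25 = 19 hex

19


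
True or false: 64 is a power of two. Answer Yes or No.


0b1000000. Only one bit set => Yes

Yes


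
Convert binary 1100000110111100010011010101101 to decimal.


1100000110111100010011010101101 in decimal = 1625171629

1625171629


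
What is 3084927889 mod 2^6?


3084927889 & 63 = 17

17


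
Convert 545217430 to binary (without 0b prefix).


545217430 = 100000011111110101101110010110 in binary

100000011111110101101110010110


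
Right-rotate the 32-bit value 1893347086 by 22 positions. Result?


Rotate 0b1110000110110100010111100001110 right by 22 (32-bit) = 0b1101000101111000011100111000011 = 1757166019

1757166019


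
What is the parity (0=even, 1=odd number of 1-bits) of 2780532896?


0b10100101101110111001000010100000 has 14 ones => parity 0

0


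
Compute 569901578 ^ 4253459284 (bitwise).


0b100001111110000000001000001010 ^ 0b11111101100001101010001101010100 = 0b11011100011111101010000101011110 = 3699286366

3699286366


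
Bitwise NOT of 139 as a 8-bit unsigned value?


~0b10001011 = 0b1110100 = 116 (8-bit unsigned)

116


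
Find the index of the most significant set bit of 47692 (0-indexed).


0b1011101001001100. Highest set bit at position 15

15


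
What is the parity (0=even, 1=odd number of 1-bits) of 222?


0b11011110 has 6 ones => parity 0

0


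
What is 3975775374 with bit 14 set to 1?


3975775374 | (1 << 14) = 3975775374 | 16384 = 3975791758

3975791758


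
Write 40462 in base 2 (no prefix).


40462 = 1001111000001110 in binary

1001111000001110


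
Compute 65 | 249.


0b1000001 | 0b11111001 = 0b11111001 = 249

249


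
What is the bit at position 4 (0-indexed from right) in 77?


0b1001101, position 4 = 0

0


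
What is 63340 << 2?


0b1111011101101100 << 2 = 0b111101110110110000 = 253360

253360


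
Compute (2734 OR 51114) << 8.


Step 1: 2734 | 51114 = 53166
Step 2: 53166 << 8 = 13610496

13610496


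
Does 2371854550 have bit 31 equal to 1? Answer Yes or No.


0b10001101010111111010000011010110, bit 31 = 1. Yes

Yes


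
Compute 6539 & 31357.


0b1100110001011 & 0b111101001111101 = 0b1100000001001 = 6153

6153


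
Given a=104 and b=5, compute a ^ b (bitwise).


104 ^ 5 = 109

109


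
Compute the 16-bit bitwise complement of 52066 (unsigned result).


~0b1100101101100010 = 0b11010010011101 = 13469 (16-bit unsigned)

13469


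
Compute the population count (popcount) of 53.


0b110101 has 4 set bits

4


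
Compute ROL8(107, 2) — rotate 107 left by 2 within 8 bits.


Rotate 0b1101011 left by 2 (8-bit) = 0b10101101 = 173

173


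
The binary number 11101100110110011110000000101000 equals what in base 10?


11101100110110011110000000101000 in decimal = 3973701672

3973701672


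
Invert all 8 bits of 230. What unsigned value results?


230 ^ 255 = 25

25


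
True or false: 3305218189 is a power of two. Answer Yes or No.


0b11000101000000011010000010001101. Multiple bits set => No

No


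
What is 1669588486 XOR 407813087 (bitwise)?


0b1100011100000111110011000000110 ^ 0b11000010011101011101111011111 = 0b1111011110011010101110111011001 = 2077056473

2077056473


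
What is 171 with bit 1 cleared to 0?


171 & ~(1 << 1) = 169

169


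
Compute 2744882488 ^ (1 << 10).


2744882488 ^ (1 << 10) = 2744882488 ^ 1024 = 2744881464

2744881464


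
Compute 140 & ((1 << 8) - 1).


140 & 255 = 140

140


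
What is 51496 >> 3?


0b1100100100101000 >> 3 = 0b1100100100101 = 6437

6437


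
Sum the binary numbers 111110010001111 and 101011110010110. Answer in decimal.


111110010001111 + 101011110010110 = 1101010000100101 = 54309

54309


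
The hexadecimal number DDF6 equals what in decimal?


DDF6 hex = 56822 decimal

56822


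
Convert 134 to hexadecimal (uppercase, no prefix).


134 = 86 hex

86


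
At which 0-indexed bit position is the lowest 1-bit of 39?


0b100111. Lowest set bit at position 0

0


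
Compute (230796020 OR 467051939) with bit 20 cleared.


Step 1: 230796020 | 467051939 = 534228983
Step 2: 534228983 & ~(1 << 20) = 533180407

533180407


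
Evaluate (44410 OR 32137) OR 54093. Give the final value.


Step 1: 44410 | 32137 = 65019
Step 2: 65019 | 54093 = 65535

65535


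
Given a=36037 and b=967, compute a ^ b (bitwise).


36037 ^ 967 = 36610

36610


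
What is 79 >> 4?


0b1001111 >> 4 = 0b100 = 4

4


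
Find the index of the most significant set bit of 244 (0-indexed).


0b11110100. Highest set bit at position 7

7


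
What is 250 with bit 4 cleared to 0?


250 & ~(1 << 4) = 234

234


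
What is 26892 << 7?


0b110100100001100 << 7 = 0b1101001000011000000000 = 3442176

3442176


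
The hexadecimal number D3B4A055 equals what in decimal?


D3B4A055 hex = 3551830101 decimal

3551830101


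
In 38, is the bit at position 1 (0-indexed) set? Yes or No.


0b100110, bit 1 = 1. Yes

Yes


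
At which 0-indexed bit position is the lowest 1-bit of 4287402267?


0b11111111100011001001000100011011. Lowest set bit at position 0

0


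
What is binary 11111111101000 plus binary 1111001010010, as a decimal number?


11111111101000 + 1111001010010 = 101111000111010 = 24122

24122


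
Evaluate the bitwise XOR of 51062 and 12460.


0b1100011101110110 ^ 0b11000010101100 = 0b1111011111011010 = 63450

63450


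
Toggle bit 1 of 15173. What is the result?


15173 ^ (1 << 1) = 15173 ^ 2 = 15175

15175


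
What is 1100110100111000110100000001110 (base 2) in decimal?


1100110100111000110100000001110 in decimal = 1721526286

1721526286


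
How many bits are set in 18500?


0b100100001000100 has 4 set bits

4


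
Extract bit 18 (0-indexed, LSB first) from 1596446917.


0b1011111001001111101100011000101, position 18 = 1

1


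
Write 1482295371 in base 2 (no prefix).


1482295371 = 1011000010110100000100001001011 in binary

1011000010110100000100001001011


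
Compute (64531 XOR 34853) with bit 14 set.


Step 1: 64531 ^ 34853 = 29750
Step 2: 29750 | (1 << 14) = 29750 | 16384 = 29750

29750


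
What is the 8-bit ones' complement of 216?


216 ^ 255 = 39

39


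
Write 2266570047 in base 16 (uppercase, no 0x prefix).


2266570047 = 87191D3F hex

87191D3F


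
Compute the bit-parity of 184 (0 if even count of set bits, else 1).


0b10111000 has 4 ones => parity 0

0


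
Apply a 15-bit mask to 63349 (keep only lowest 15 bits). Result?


63349 & 32767 = 30581

30581


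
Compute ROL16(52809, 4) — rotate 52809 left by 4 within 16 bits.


Rotate 0b1100111001001001 left by 4 (16-bit) = 0b1110010010011100 = 58524

58524


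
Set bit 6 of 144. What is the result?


144 | (1 << 6) = 144 | 64 = 208

208


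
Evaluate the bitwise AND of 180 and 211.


0b10110100 & 0b11010011 = 0b10010000 = 144

144


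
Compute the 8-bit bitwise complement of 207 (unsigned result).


~0b11001111 = 0b110000 = 48 (8-bit unsigned)

48


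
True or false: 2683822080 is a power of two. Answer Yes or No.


0b10011111111101111110000000000000. Multiple bits set => No

No


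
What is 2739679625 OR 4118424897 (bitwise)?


0b10100011010011000011000110001001 | 0b11110101011110100010110101000001 = 0b11110111011111100011110111001001 = 4152245705

4152245705


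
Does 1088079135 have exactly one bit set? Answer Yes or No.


0b1000000110110101100010100011111. Multiple bits set => No

No


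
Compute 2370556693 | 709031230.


0b10001101010010111101001100010101 | 0b101010010000101111010100111110 = 0b10101111010010111111011100111111 = 2940991295

2940991295


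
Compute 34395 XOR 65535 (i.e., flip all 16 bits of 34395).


34395 ^ 65535 = 31140

31140


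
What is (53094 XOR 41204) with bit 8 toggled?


Step 1: 53094 ^ 41204 = 28562
Step 2: 28562 ^ (1 << 8) = 28562 ^ 256 = 28306

28306


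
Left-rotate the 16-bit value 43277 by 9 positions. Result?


Rotate 0b1010100100001101 left by 9 (16-bit) = 0b1101101010010 = 6994

6994


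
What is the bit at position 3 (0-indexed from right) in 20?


0b10100, position 3 = 0

0


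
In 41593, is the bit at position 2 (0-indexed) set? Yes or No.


0b1010001001111001, bit 2 = 0. No

No


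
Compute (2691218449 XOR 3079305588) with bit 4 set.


Step 1: 2691218449 ^ 3079305588 = 400737637
Step 2: 400737637 | (1 << 4) = 400737637 | 16 = 400737653

400737653


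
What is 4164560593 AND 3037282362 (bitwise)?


0b11111000001110100010011011010001 & 0b10110101000010010100000000111010 = 0b10110000000010000000000000010000 = 2953314320

2953314320


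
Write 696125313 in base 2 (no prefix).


696125313 = 101001011111100000011110000001 in binary

101001011111100000011110000001


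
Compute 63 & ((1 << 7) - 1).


63 & 127 = 63

63


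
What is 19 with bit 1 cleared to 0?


19 & ~(1 << 1) = 17

17


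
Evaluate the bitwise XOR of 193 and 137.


0b11000001 ^ 0b10001001 = 0b1001000 = 72

72


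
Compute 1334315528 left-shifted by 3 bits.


0b1001111100010000000101000001000 << 3 = 0b1001111100010000000101000001000000 = 10674524224

10674524224


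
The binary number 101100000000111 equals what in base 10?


101100000000111 in decimal = 22535

22535


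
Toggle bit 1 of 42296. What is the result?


42296 ^ (1 << 1) = 42296 ^ 2 = 42298

42298


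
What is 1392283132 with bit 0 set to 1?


1392283132 | (1 << 0) = 1392283132 | 1 = 1392283133

1392283133


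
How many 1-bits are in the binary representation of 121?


0b1111001 has 5 set bits

5


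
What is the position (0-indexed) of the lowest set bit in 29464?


0b111001100011000. Lowest set bit at position 3

3


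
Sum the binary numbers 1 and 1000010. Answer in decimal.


1 + 1000010 = 1000011 = 67

67


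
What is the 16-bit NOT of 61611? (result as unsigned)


~0b1111000010101011 = 0b111101010100 = 3924 (16-bit unsigned)

3924


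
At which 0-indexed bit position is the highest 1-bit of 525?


0b1000001101. Highest set bit at position 9

9


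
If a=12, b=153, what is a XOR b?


12 ^ 153 = 149

149


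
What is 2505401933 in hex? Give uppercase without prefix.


2505401933 = 9555664D hex

9555664D


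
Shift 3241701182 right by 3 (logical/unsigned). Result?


0b11000001001110000110111100111110 >> 3 = 0b11000001001110000110111100111 = 405212647

405212647


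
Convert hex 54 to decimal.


54 hex = 84 decimal

84


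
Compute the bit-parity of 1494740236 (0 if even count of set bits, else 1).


0b1011001000101111110110100001100 has 16 ones => parity 0

0


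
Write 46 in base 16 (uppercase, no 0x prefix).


46 = 2E hex

2E


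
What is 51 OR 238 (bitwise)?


0b110011 | 0b11101110 = 0b11111111 = 255

255


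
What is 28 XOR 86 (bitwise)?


0b11100 ^ 0b1010110 = 0b1001010 = 74

74


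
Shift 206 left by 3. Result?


0b11001110 << 3 = 0b11001110000 = 1648

1648


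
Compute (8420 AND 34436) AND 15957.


Step 1: 8420 & 34436 = 132
Step 2: 132 & 15957 = 4

4


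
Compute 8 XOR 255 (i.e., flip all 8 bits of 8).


8 ^ 255 = 247

247


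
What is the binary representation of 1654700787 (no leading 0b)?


1654700787 = 1100010101000001011101011110011 in binary

1100010101000001011101011110011


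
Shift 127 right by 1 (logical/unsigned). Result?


0b1111111 >> 1 = 0b111111 = 63

63


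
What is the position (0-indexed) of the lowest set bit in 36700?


0b1000111101011100. Lowest set bit at position 2

2


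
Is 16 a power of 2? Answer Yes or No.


0b10000. Only one bit set => Yes

Yes


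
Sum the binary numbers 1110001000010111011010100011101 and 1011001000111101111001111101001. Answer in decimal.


1110001000010111011010100011101 + 1011001000111101111001111101001 = 11001010001010101010100100000110 = 3391793414

3391793414


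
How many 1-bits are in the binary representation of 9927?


0b10011011000111 has 8 set bits

8


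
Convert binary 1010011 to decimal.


1010011 in decimal = 83

83


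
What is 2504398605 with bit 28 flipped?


2504398605 ^ (1 << 28) = 2504398605 ^ 268435456 = 2235963149

2235963149


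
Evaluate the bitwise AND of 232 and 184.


0b11101000 & 0b10111000 = 0b10101000 = 168

168


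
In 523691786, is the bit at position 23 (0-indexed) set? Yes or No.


0b11111001101101110011100001010, bit 23 = 0. No

No


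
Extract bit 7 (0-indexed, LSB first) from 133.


0b10000101, position 7 = 1

1


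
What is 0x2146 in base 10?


2146 hex = 8518 decimal

8518


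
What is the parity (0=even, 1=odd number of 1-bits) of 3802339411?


0b11100010101000110001100001010011 has 14 ones => parity 0

0


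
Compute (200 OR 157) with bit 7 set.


Step 1: 200 | 157 = 221
Step 2: 221 | (1 << 7) = 221 | 128 = 221

221


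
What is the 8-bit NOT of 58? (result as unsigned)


~0b111010 = 0b11000101 = 197 (8-bit unsigned)

197


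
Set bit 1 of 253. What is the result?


253 | (1 << 1) = 253 | 2 = 255

255


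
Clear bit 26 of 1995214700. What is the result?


1995214700 & ~(1 << 26) = 1928105836

1928105836


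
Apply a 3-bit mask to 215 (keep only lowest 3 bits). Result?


215 & 7 = 7

7


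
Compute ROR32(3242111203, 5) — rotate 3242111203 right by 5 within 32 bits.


Rotate 0b11000001001111101011000011100011 right by 5 (32-bit) = 0b11110000010011111010110000111 = 503969159

503969159


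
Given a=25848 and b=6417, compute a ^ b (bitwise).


25848 ^ 6417 = 32233

32233


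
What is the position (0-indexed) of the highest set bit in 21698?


0b101010011000010. Highest set bit at position 14

14


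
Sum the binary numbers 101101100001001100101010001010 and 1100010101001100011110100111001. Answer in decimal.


101101100001001100101010001010 + 1100010101001100011110100111001 = 10010000001010110000011111000011 = 2418739139

2418739139


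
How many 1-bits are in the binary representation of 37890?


0b1001010000000010 has 4 set bits

4


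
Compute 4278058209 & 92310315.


0b11111110111111011111110011100001 & 0b101100000001000101100101011 = 0b100100000001000100000100001 = 75532321

75532321


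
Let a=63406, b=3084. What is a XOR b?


63406 ^ 3084 = 64418

64418


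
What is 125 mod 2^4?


125 & 15 = 13

13


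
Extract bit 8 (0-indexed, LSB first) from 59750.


0b1110100101100110, position 8 = 1

1


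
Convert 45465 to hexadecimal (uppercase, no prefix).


45465 = B199 hex

B199


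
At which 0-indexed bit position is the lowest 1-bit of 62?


0b111110. Lowest set bit at position 1

1


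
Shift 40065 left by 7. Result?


0b1001110010000001 << 7 = 0b10011100100000010000000 = 5128320

5128320


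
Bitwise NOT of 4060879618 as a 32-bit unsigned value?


~0b11110010000011000001101100000010 = 0b1101111100111110010011111101 = 234087677 (32-bit unsigned)

234087677


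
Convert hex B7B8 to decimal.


B7B8 hex = 47032 decimal

47032


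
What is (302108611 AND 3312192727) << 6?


Step 1: 302108611 & 3312192727 = 3267
Step 2: 3267 << 6 = 209088

209088


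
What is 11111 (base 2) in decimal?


11111 in decimal = 31

31


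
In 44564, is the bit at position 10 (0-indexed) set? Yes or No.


0b1010111000010100, bit 10 = 1. Yes

Yes


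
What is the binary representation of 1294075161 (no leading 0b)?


1294075161 = 1001101001000100000010100011001 in binary

1001101001000100000010100011001


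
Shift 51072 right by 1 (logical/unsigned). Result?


0b1100011110000000 >> 1 = 0b110001111000000 = 25536

25536


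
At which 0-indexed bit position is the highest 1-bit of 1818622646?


0b1101100011001011111101010110110. Highest set bit at position 30

30


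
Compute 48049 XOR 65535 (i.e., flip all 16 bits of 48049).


48049 ^ 65535 = 17486

17486


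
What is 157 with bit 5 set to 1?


157 | (1 << 5) = 157 | 32 = 189

189


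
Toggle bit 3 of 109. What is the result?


109 ^ (1 << 3) = 109 ^ 8 = 101

101


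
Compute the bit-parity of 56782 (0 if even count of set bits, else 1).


0b1101110111001110 has 11 ones => parity 1

1


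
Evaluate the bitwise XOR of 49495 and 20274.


0b1100000101010111 ^ 0b100111100110010 = 0b1000111001100101 = 36453

36453


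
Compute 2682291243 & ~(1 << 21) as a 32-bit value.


2682291243 & ~(1 << 21) = 2680194091

2680194091


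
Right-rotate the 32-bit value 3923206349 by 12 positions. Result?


Rotate 0b11101001110101110110000011001101 right by 12 (32-bit) = 0b1100110111101001110101110110 = 215915894

215915894


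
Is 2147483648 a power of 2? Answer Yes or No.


0b10000000000000000000000000000000. Only one bit set => Yes

Yes


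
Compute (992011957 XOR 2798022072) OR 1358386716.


Step 1: 992011957 ^ 2798022072 = 2649131789
Step 2: 2649131789 | 1358386716 = 3724009245

3724009245


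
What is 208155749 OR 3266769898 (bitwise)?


0b1100011010000011010001100101 | 0b11000010101101101111001111101010 = 0b11001110111111101111011111101111 = 3472816111

3472816111


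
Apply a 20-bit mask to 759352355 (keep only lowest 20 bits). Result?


759352355 & 1048575 = 183331

183331


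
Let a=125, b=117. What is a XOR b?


125 ^ 117 = 8

8


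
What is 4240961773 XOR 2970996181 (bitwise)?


0b11111100110001111111000011101101 ^ 0b10110001000101011100110111010101 = 0b1001101110100100011110100111000 = 1305623864

1305623864


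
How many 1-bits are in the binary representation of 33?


0b100001 has 2 set bits

2


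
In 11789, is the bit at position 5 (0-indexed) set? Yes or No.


0b10111000001101, bit 5 = 0. No

No


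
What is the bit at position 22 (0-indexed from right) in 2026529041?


0b1111000110010100110000100010001, position 22 = 1

1


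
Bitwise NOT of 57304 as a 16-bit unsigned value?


~0b1101111111011000 = 0b10000000100111 = 8231 (16-bit unsigned)

8231


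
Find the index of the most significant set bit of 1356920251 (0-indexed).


0b1010000111000001111010110111011. Highest set bit at position 30

30


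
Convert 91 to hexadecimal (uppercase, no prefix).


91 = 5B hex

5B


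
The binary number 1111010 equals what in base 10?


1111010 in decimal = 122

122


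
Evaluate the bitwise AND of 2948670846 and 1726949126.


0b10101111110000010010010101111110 & 0b1100110111011110010011100000110 = 0b100110110000010010010100000110 = 650192134

650192134


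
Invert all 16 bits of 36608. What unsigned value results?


36608 ^ 65535 = 28927

28927


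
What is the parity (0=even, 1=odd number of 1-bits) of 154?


0b10011010 has 4 ones => parity 0

0


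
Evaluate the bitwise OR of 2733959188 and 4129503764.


0b10100010111101001110100000010100 | 0b11110110001000110011101000010100 = 0b11110110111101111111101000010100 = 4143446548

4143446548


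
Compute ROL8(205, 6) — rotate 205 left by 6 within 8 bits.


Rotate 0b11001101 left by 6 (8-bit) = 0b1110011 = 115

115


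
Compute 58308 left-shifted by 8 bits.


0b1110001111000100 << 8 = 0b111000111100010000000000 = 14926848

14926848


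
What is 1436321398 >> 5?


0b1010101100111001000011001110110 >> 5 = 0b10101011001110010000110011 = 44885043

44885043


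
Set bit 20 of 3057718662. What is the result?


3057718662 | (1 << 20) = 3057718662 | 1048576 = 3058767238

3058767238


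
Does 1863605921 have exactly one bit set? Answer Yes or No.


0b1101111000101000101111010100001. Multiple bits set => No

No


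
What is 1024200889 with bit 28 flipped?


1024200889 ^ (1 << 28) = 1024200889 ^ 268435456 = 755765433

755765433


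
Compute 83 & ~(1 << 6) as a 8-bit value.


83 & ~(1 << 6) = 19

19


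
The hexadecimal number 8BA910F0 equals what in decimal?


8BA910F0 hex = 2343112944 decimal

2343112944


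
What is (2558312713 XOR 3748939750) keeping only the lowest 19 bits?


Step 1: 2558312713 ^ 3748939750 = 1191741167
Step 2: 1191741167 & 524287 = 34543

34543


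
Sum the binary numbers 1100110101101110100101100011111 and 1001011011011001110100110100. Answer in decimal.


1100110101101110100101100011111 + 1001011011011001110100110100 = 1110000001001001110100001010011 = 1881466963

1881466963


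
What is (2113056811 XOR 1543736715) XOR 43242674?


Step 1: 2113056811 ^ 1543736715 = 569458080
Step 2: 569458080 ^ 43242674 = 593684754

593684754


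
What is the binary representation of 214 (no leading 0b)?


214 = 11010110 in binary

11010110


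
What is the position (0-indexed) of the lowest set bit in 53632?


0b1101000110000000. Lowest set bit at position 7

7


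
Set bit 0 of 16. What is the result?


16 | (1 << 0) = 16 | 1 = 17

17


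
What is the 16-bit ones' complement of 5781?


5781 ^ 65535 = 59754

59754


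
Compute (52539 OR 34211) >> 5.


Step 1: 52539 | 34211 = 52667
Step 2: 52667 >> 5 = 1645

1645


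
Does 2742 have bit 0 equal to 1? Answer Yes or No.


0b101010110110, bit 0 = 0. No

No


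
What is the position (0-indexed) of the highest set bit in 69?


0b1000101. Highest set bit at position 6

6


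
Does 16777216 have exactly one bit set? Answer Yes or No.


0b1000000000000000000000000. Only one bit set => Yes

Yes


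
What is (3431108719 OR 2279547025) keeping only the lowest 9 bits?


Step 1: 3431108719 | 2279547025 = 3487543551
Step 2: 3487543551 & 511 = 255

255


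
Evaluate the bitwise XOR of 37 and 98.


0b100101 ^ 0b1100010 = 0b1000111 = 71

71


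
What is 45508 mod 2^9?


45508 & 511 = 452

452


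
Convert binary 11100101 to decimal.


11100101 in decimal = 229

229


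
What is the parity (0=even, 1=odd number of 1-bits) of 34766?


0b1000011111001110 has 9 ones => parity 1

1


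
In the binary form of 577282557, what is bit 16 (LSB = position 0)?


0b100010011010001010000111111101, position 16 = 0

0


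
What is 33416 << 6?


0b1000001010001000 << 6 = 0b1000001010001000000000 = 2138624

2138624


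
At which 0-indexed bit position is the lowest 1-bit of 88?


0b1011000. Lowest set bit at position 3

3


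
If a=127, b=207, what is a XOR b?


127 ^ 207 = 176

176


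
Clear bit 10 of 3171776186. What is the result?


3171776186 & ~(1 << 10) = 3171775162

3171775162


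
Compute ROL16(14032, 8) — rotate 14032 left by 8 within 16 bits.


Rotate 0b11011011010000 left by 8 (16-bit) = 0b1101000000110110 = 53302

53302


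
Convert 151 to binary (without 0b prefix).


151 = 10010111 in binary

10010111


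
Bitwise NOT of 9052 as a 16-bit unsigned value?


~0b10001101011100 = 0b1101110010100011 = 56483 (16-bit unsigned)

56483


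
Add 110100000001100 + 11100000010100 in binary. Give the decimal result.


110100000001100 + 11100000010100 = 1010000000100000 = 40992

40992


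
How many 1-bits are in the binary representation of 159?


0b10011111 has 6 set bits

6


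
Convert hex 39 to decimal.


39 hex = 57 decimal

57


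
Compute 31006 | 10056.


0b111100100011110 | 0b10011101001000 = 0b111111101011110 = 32606

32606


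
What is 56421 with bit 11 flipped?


56421 ^ (1 << 11) = 56421 ^ 2048 = 54373

54373


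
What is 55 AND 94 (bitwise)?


0b110111 & 0b1011110 = 0b10110 = 22

22


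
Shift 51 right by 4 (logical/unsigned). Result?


0b110011 >> 4 = 0b11 = 3

3


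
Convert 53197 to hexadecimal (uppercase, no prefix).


53197 = CFCD hex

CFCD


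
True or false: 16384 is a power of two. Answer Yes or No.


0b100000000000000. Only one bit set => Yes

Yes


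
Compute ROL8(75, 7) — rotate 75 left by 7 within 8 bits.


Rotate 0b1001011 left by 7 (8-bit) = 0b10100101 = 165

165


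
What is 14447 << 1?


0b11100001101111 << 1 = 0b111000011011110 = 28894

28894


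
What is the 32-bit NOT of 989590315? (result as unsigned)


~0b111010111110111111001100101011 = 0b11000101000001000000110011010100 = 3305376980 (32-bit unsigned)

3305376980


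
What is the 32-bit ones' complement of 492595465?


492595465 ^ 4294967295 = 3802371830

3802371830


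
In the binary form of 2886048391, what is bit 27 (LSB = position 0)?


0b10101100000001011001101010000111, position 27 = 1

1


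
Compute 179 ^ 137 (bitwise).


0b10110011 ^ 0b10001001 = 0b111010 = 58

58


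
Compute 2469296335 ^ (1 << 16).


2469296335 ^ (1 << 16) = 2469296335 ^ 65536 = 2469361871

2469361871


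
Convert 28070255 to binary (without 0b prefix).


28070255 = 1101011000101000101101111 in binary

1101011000101000101101111


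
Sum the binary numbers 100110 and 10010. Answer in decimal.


100110 + 10010 = 111000 = 56

56


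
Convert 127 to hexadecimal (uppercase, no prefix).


127 = 7F hex

7F


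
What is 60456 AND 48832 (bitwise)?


0b1110110000101000 & 0b1011111011000000 = 0b1010110000000000 = 44032

44032


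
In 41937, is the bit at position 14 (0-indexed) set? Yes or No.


0b1010001111010001, bit 14 = 0. No

No


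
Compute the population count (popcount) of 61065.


0b1110111010001001 has 9 set bits

9


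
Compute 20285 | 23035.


0b100111100111101 | 0b101100111111011 = 0b101111111111111 = 24575

24575


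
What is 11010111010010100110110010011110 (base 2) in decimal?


11010111010010100110110010011110 in decimal = 3611978910

3611978910


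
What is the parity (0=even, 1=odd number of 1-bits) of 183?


0b10110111 has 6 ones => parity 0

0


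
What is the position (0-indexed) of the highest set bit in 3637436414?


0b11011000110011101101111111111110. Highest set bit at position 31

31


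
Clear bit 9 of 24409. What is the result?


24409 & ~(1 << 9) = 23897

23897


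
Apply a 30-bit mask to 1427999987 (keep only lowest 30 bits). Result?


1427999987 & 1073741823 = 354258163

354258163


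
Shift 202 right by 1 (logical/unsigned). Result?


0b11001010 >> 1 = 0b1100101 = 101

101


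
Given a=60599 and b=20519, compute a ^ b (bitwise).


60599 ^ 20519 = 48272

48272


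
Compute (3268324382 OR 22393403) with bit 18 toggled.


Step 1: 3268324382 | 22393403 = 3286220351
Step 2: 3286220351 ^ (1 << 18) = 3286220351 ^ 262144 = 3285958207

3285958207


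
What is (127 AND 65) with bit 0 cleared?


Step 1: 127 & 65 = 65
Step 2: 65 & ~(1 << 0) = 64

64


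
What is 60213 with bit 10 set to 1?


60213 | (1 << 10) = 60213 | 1024 = 61237

61237


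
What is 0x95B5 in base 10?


95B5 hex = 38325 decimal

38325


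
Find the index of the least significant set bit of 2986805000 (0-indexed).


0b10110010000001110000011100001000. Lowest set bit at position 3

3


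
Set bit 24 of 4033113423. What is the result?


4033113423 | (1 << 24) = 4033113423 | 16777216 = 4049890639

4049890639


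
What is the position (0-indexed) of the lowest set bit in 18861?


0b100100110101101. Lowest set bit at position 0

0


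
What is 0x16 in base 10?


16 hex = 22 decimal

22


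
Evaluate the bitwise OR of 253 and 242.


0b11111101 | 0b11110010 = 0b11111111 = 255

255


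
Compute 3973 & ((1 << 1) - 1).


3973 & 1 = 1

1


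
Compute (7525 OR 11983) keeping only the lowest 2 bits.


Step 1: 7525 | 11983 = 16367
Step 2: 16367 & 3 = 3

3


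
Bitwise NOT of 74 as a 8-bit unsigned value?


~0b1001010 = 0b10110101 = 181 (8-bit unsigned)

181


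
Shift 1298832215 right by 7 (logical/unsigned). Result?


0b1001101011010101001101101010111 >> 7 = 0b100110101101010100110110 = 10147126

10147126


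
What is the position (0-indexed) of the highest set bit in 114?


0b1110010. Highest set bit at position 6

6


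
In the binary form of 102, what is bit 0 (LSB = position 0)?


0b1100110, position 0 = 0

0


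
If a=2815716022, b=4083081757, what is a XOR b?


2815716022 ^ 4083081757 = 1418365099

1418365099


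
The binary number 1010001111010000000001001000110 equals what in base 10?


1010001111010000000001001000110 in decimal = 1374159430

1374159430


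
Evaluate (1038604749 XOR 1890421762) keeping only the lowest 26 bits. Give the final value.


Step 1: 1038604749 ^ 1890421762 = 1296717263
Step 2: 1296717263 & 67108863 = 21648847

21648847


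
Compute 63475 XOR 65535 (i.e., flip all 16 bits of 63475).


63475 ^ 65535 = 2060

2060


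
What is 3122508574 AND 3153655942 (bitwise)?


0b10111010000111011011001100011110 & 0b10111011111110001111100010000110 = 0b10111010000110001011000000000110 = 3122180102

3122180102


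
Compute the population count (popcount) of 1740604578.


0b1100111101111111000010010100010 has 17 set bits

17


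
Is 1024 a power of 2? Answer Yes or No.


0b10000000000. Only one bit set => Yes

Yes


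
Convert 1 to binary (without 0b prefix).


1 = 1 in binary

1


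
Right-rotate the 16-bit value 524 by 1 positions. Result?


Rotate 0b1000001100 right by 1 (16-bit) = 0b100000110 = 262

262


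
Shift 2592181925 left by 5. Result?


0b10011010100000011000111010100101 << 5 = 0b1001101010000001100011101010010100000 = 82949821600

82949821600


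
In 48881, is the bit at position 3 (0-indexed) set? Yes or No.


0b1011111011110001, bit 3 = 0. No

No


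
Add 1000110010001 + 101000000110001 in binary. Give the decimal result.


1000110010001 + 101000000110001 = 110000111000010 = 25026

25026


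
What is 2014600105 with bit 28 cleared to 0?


2014600105 & ~(1 << 28) = 1746164649

1746164649


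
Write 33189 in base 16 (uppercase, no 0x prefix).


33189 = 81A5 hex

81A5


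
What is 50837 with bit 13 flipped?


50837 ^ (1 << 13) = 50837 ^ 8192 = 59029

59029


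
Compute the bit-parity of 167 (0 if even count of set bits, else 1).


0b10100111 has 5 ones => parity 1

1


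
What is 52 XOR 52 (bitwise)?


0b110100 ^ 0b110100 = 0b0 = 0

0


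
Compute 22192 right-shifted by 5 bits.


0b101011010110000 >> 5 = 0b1010110101 = 693

693


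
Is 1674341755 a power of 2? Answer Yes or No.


0b1100011110011000110110101111011. Multiple bits set => No

No


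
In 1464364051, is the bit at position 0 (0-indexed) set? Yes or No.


0b1010111010010000110110000010011, bit 0 = 1. Yes

Yes


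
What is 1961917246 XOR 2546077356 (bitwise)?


0b1110100111100000111101100111110 ^ 0b10010111110000100000111010101100 = 0b11100011001100100111010110010010 = 3811734930

3811734930


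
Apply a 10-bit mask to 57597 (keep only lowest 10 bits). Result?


57597 & 1023 = 253

253


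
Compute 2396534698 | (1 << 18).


2396534698 | (1 << 18) = 2396534698 | 262144 = 2396796842

2396796842


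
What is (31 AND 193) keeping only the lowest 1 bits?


Step 1: 31 & 193 = 1
Step 2: 1 & 1 = 1

1


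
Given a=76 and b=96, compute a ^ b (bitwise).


76 ^ 96 = 44

44


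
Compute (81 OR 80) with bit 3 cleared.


Step 1: 81 | 80 = 81
Step 2: 81 & ~(1 << 3) = 81

81


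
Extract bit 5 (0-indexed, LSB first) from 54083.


0b1101001101000011, position 5 = 0

0


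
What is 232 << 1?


0b11101000 << 1 = 0b111010000 = 464

464


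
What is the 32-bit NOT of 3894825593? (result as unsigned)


~0b11101000001001100101001001111001 = 0b10111110110011010110110000110 = 400141702 (32-bit unsigned)

400141702


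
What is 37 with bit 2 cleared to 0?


37 & ~(1 << 2) = 33

33


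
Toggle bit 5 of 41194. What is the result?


41194 ^ (1 << 5) = 41194 ^ 32 = 41162

41162


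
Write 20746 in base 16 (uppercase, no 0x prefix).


20746 = 510A hex

510A


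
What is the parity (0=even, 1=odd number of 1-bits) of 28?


0b11100 has 3 ones => parity 1

1


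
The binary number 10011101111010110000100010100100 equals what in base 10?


10011101111010110000100010100100 in decimal = 2649426084

2649426084


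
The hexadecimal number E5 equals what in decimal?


E5 hex = 229 decimal

229


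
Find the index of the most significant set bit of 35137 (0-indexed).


0b1000100101000001. Highest set bit at position 15

15


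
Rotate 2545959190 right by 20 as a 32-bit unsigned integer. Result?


Rotate 0b10010111110000000100000100010110 right by 20 (32-bit) = 0b100000100010110100101111100 = 68249980

68249980


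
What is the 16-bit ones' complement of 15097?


15097 ^ 65535 = 50438

50438


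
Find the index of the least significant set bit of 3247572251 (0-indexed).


0b11000001100100100000010100011011. Lowest set bit at position 0

0


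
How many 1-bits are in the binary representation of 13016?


0b11001011011000 has 7 set bits

7


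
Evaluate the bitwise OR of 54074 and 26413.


0b1101001100111010 | 0b110011100101101 = 0b1111011100111111 = 63295

63295


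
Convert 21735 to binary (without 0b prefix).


21735 = 101010011100111 in binary

101010011100111


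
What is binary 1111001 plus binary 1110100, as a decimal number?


1111001 + 1110100 = 11101101 = 237

237


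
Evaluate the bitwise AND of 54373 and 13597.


0b1101010001100101 & 0b11010100011101 = 0b1010000000101 = 5125

5125


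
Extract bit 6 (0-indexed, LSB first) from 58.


0b111010, position 6 = 0

0


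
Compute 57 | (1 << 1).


57 | (1 << 1) = 57 | 2 = 59

59


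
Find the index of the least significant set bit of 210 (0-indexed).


0b11010010. Lowest set bit at position 1

1


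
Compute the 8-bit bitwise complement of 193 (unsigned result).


~0b11000001 = 0b111110 = 62 (8-bit unsigned)

62


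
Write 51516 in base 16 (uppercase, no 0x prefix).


51516 = C93C hex

C93C


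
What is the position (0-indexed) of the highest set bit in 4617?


0b1001000001001. Highest set bit at position 12

12


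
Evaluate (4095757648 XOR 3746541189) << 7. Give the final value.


Step 1: 4095757648 ^ 3746541189 = 728753109
Step 2: 728753109 << 7 = 93280397952

93280397952


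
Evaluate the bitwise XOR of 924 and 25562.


0b1110011100 ^ 0b110001111011010 = 0b110000001000110 = 24646

24646


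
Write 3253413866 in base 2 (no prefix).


3253413866 = 11000001111010110010011111101010 in binary

11000001111010110010011111101010


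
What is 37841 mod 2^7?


37841 & 127 = 81

81


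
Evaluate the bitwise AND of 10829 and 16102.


0b10101001001101 & 0b11111011100110 = 0b10101001000100 = 10820

10820


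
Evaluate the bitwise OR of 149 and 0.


0b10010101 | 0b0 = 0b10010101 = 149

149


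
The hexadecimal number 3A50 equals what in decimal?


3A50 hex = 14928 decimal

14928


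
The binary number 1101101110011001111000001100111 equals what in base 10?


1101101110011001111000001100111 in decimal = 1842147431

1842147431


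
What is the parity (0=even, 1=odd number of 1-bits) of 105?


0b1101001 has 4 ones => parity 0

0


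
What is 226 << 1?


0b11100010 << 1 = 0b111000100 = 452

452


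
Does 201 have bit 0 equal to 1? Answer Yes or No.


0b11001001, bit 0 = 1. Yes

Yes


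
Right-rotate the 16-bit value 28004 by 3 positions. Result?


Rotate 0b110110101100100 right by 3 (16-bit) = 0b1000110110101100 = 36268

36268


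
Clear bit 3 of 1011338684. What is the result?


1011338684 & ~(1 << 3) = 1011338676

1011338676


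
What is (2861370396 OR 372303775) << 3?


Step 1: 2861370396 | 372303775 = 3200118687
Step 2: 3200118687 << 3 = 25600949496

25600949496


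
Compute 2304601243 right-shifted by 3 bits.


0b10001001010111010110110010011011 >> 3 = 0b10001001010111010110110010011 = 288075155

288075155


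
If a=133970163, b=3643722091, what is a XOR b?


133970163 ^ 3643722091 = 3738366360

3738366360


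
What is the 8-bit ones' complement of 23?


23 ^ 255 = 232

232


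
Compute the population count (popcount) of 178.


0b10110010 has 4 set bits

4


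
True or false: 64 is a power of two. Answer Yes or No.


0b1000000. Only one bit set => Yes

Yes


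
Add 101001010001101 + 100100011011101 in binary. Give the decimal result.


101001010001101 + 100100011011101 = 1001101101101010 = 39786

39786


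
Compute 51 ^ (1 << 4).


51 ^ (1 << 4) = 51 ^ 16 = 35

35


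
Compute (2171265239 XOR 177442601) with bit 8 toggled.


Step 1: 2171265239 ^ 177442601 = 2348380158
Step 2: 2348380158 ^ (1 << 8) = 2348380158 ^ 256 = 2348379902

2348379902


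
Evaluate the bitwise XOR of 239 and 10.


0b11101111 ^ 0b1010 = 0b11100101 = 229

229


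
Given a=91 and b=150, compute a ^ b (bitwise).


91 ^ 150 = 205

205


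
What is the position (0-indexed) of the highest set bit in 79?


0b1001111. Highest set bit at position 6

6
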